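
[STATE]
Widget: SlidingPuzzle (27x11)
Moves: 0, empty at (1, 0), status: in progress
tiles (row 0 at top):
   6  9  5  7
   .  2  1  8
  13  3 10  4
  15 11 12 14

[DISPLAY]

┌────┬────┬────┬────┐      
│  6 │  9 │  5 │  7 │      
├────┼────┼────┼────┤      
│    │  2 │  1 │  8 │      
├────┼────┼────┼────┤      
│ 13 │  3 │ 10 │  4 │      
├────┼────┼────┼────┤      
│ 15 │ 11 │ 12 │ 14 │      
└────┴────┴────┴────┘      
Moves: 0                   
                           


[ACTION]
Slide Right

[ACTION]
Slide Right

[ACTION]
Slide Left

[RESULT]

┌────┬────┬────┬────┐      
│  6 │  9 │  5 │  7 │      
├────┼────┼────┼────┤      
│  2 │    │  1 │  8 │      
├────┼────┼────┼────┤      
│ 13 │  3 │ 10 │  4 │      
├────┼────┼────┼────┤      
│ 15 │ 11 │ 12 │ 14 │      
└────┴────┴────┴────┘      
Moves: 1                   
                           


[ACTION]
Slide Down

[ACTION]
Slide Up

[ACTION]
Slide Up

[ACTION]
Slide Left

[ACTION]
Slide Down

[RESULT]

┌────┬────┬────┬────┐      
│  6 │  9 │  5 │  7 │      
├────┼────┼────┼────┤      
│  2 │  3 │    │  8 │      
├────┼────┼────┼────┤      
│ 13 │ 10 │  1 │  4 │      
├────┼────┼────┼────┤      
│ 15 │ 11 │ 12 │ 14 │      
└────┴────┴────┴────┘      
Moves: 6                   
                           


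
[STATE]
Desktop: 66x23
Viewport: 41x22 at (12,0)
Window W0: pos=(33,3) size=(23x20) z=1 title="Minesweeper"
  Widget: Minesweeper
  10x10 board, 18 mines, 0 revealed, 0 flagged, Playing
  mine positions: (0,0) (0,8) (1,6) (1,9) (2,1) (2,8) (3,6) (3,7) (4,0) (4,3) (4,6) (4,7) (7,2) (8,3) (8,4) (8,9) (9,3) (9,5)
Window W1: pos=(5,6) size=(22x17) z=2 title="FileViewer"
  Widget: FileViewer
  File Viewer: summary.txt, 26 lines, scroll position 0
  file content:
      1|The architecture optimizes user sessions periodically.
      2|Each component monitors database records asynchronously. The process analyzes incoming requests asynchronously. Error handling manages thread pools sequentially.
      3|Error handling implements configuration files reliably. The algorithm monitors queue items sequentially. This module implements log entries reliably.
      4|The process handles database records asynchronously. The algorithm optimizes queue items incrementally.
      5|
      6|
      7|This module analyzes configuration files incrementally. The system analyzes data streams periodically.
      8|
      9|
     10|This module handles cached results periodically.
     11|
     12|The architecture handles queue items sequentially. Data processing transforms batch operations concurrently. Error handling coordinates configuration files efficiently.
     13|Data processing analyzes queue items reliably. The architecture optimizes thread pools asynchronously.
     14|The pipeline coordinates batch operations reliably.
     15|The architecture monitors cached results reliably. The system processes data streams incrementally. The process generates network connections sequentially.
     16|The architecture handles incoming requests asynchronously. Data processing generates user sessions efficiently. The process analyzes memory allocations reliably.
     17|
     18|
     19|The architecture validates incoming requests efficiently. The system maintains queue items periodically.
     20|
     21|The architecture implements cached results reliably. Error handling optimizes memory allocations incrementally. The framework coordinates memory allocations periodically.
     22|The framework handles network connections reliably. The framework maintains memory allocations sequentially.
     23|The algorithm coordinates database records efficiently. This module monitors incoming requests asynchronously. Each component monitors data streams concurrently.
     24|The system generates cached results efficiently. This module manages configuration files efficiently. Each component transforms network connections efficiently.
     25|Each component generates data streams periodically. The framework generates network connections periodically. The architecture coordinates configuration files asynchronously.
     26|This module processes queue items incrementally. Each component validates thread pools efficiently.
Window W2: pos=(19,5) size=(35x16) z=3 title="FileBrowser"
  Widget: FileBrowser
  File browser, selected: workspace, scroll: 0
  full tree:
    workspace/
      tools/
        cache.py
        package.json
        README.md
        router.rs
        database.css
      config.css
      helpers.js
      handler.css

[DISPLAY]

                                         
                                         
                                         
                     ┏━━━━━━━━━━━━━━━━━━━
                     ┃ Minesweeper       
       ┏━━━━━━━━━━━━━━━━━━━━━━━━━━━━━━━━━
━━━━━━━┃ FileBrowser                     
iewer  ┠─────────────────────────────────
───────┃> [-] workspace/                 
chitect┃    [+] tools/                   
omponen┃    config.css                   
handlin┃    helpers.js                   
ocess h┃    handler.css                  
       ┃                                 
       ┃                                 
odule a┃                                 
       ┃                                 
       ┃                                 
odule h┃                                 
       ┃                                 
chitect┗━━━━━━━━━━━━━━━━━━━━━━━━━━━━━━━━━
rocessing ana▼┃      ┃                   


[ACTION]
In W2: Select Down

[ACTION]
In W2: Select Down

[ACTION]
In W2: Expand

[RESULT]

                                         
                                         
                                         
                     ┏━━━━━━━━━━━━━━━━━━━
                     ┃ Minesweeper       
       ┏━━━━━━━━━━━━━━━━━━━━━━━━━━━━━━━━━
━━━━━━━┃ FileBrowser                     
iewer  ┠─────────────────────────────────
───────┃  [-] workspace/                 
chitect┃    [+] tools/                   
omponen┃  > config.css                   
handlin┃    helpers.js                   
ocess h┃    handler.css                  
       ┃                                 
       ┃                                 
odule a┃                                 
       ┃                                 
       ┃                                 
odule h┃                                 
       ┃                                 
chitect┗━━━━━━━━━━━━━━━━━━━━━━━━━━━━━━━━━
rocessing ana▼┃      ┃                   


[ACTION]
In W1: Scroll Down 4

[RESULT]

                                         
                                         
                                         
                     ┏━━━━━━━━━━━━━━━━━━━
                     ┃ Minesweeper       
       ┏━━━━━━━━━━━━━━━━━━━━━━━━━━━━━━━━━
━━━━━━━┃ FileBrowser                     
iewer  ┠─────────────────────────────────
───────┃  [-] workspace/                 
       ┃    [+] tools/                   
       ┃  > config.css                   
odule a┃    helpers.js                   
       ┃    handler.css                  
       ┃                                 
odule h┃                                 
       ┃                                 
chitect┃                                 
rocessi┃                                 
peline ┃                                 
chitect┃                                 
chitect┗━━━━━━━━━━━━━━━━━━━━━━━━━━━━━━━━━
             ▼┃      ┃                   


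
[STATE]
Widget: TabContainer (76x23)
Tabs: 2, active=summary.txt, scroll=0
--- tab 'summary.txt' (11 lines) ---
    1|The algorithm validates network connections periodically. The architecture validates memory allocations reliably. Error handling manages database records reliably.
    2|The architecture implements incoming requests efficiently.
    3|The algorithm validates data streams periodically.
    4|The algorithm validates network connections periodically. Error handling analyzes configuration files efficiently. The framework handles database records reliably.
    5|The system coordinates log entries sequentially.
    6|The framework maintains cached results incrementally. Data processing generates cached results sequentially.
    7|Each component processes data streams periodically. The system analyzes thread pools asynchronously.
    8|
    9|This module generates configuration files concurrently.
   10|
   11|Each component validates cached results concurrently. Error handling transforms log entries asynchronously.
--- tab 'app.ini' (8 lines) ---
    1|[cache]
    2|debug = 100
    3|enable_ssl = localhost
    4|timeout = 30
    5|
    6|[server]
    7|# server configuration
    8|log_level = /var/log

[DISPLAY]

[summary.txt]│ app.ini                                                      
────────────────────────────────────────────────────────────────────────────
The algorithm validates network connections periodically. The architecture v
The architecture implements incoming requests efficiently.                  
The algorithm validates data streams periodically.                          
The algorithm validates network connections periodically. Error handling ana
The system coordinates log entries sequentially.                            
The framework maintains cached results incrementally. Data processing genera
Each component processes data streams periodically. The system analyzes thre
                                                                            
This module generates configuration files concurrently.                     
                                                                            
Each component validates cached results concurrently. Error handling transfo
                                                                            
                                                                            
                                                                            
                                                                            
                                                                            
                                                                            
                                                                            
                                                                            
                                                                            
                                                                            


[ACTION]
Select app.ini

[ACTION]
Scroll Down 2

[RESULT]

 summary.txt │[app.ini]                                                     
────────────────────────────────────────────────────────────────────────────
enable_ssl = localhost                                                      
timeout = 30                                                                
                                                                            
[server]                                                                    
# server configuration                                                      
log_level = /var/log                                                        
                                                                            
                                                                            
                                                                            
                                                                            
                                                                            
                                                                            
                                                                            
                                                                            
                                                                            
                                                                            
                                                                            
                                                                            
                                                                            
                                                                            
                                                                            


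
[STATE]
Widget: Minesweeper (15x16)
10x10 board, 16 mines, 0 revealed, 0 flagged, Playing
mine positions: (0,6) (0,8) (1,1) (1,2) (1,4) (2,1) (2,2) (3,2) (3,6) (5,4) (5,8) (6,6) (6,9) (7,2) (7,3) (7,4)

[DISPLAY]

■■■■■■■■■■     
■■■■■■■■■■     
■■■■■■■■■■     
■■■■■■■■■■     
■■■■■■■■■■     
■■■■■■■■■■     
■■■■■■■■■■     
■■■■■■■■■■     
■■■■■■■■■■     
■■■■■■■■■■     
               
               
               
               
               
               


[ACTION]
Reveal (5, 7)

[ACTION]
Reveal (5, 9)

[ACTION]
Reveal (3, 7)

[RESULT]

■■■■■■■■■■     
■■■■■■■■■■     
■■■■■■■■■■     
■■■■■■■1■■     
■■■■■■■■■■     
■■■■■■■2■2     
■■■■■■■■■■     
■■■■■■■■■■     
■■■■■■■■■■     
■■■■■■■■■■     
               
               
               
               
               
               


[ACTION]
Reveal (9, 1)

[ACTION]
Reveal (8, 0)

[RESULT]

■■■■■■■■■■     
■■■■■■■■■■     
■■■■■■■■■■     
13■■■■■1■■     
 112■■■■■■     
   1■■■2■2     
 124■■■■■■     
 1■■■21111     
 12321         
               
               
               
               
               
               
               


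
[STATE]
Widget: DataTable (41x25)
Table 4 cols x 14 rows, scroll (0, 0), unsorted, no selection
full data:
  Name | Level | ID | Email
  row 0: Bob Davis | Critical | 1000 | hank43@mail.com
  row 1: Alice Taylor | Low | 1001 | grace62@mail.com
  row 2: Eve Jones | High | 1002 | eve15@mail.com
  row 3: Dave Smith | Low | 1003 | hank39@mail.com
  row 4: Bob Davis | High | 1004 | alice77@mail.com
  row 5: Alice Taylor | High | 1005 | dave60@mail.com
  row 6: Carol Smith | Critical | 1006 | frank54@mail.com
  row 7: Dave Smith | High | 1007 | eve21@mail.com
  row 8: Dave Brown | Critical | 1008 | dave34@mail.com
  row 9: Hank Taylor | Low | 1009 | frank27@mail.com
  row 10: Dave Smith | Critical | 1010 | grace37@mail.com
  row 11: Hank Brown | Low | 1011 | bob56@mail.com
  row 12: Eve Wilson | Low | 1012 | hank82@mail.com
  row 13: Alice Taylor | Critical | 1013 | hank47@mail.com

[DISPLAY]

Name        │Level   │ID  │Email         
────────────┼────────┼────┼──────────────
Bob Davis   │Critical│1000│hank43@mail.co
Alice Taylor│Low     │1001│grace62@mail.c
Eve Jones   │High    │1002│eve15@mail.com
Dave Smith  │Low     │1003│hank39@mail.co
Bob Davis   │High    │1004│alice77@mail.c
Alice Taylor│High    │1005│dave60@mail.co
Carol Smith │Critical│1006│frank54@mail.c
Dave Smith  │High    │1007│eve21@mail.com
Dave Brown  │Critical│1008│dave34@mail.co
Hank Taylor │Low     │1009│frank27@mail.c
Dave Smith  │Critical│1010│grace37@mail.c
Hank Brown  │Low     │1011│bob56@mail.com
Eve Wilson  │Low     │1012│hank82@mail.co
Alice Taylor│Critical│1013│hank47@mail.co
                                         
                                         
                                         
                                         
                                         
                                         
                                         
                                         
                                         


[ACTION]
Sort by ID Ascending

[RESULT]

Name        │Level   │ID ▲│Email         
────────────┼────────┼────┼──────────────
Bob Davis   │Critical│1000│hank43@mail.co
Alice Taylor│Low     │1001│grace62@mail.c
Eve Jones   │High    │1002│eve15@mail.com
Dave Smith  │Low     │1003│hank39@mail.co
Bob Davis   │High    │1004│alice77@mail.c
Alice Taylor│High    │1005│dave60@mail.co
Carol Smith │Critical│1006│frank54@mail.c
Dave Smith  │High    │1007│eve21@mail.com
Dave Brown  │Critical│1008│dave34@mail.co
Hank Taylor │Low     │1009│frank27@mail.c
Dave Smith  │Critical│1010│grace37@mail.c
Hank Brown  │Low     │1011│bob56@mail.com
Eve Wilson  │Low     │1012│hank82@mail.co
Alice Taylor│Critical│1013│hank47@mail.co
                                         
                                         
                                         
                                         
                                         
                                         
                                         
                                         
                                         


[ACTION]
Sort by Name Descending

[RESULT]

Name       ▼│Level   │ID  │Email         
────────────┼────────┼────┼──────────────
Hank Taylor │Low     │1009│frank27@mail.c
Hank Brown  │Low     │1011│bob56@mail.com
Eve Wilson  │Low     │1012│hank82@mail.co
Eve Jones   │High    │1002│eve15@mail.com
Dave Smith  │Low     │1003│hank39@mail.co
Dave Smith  │High    │1007│eve21@mail.com
Dave Smith  │Critical│1010│grace37@mail.c
Dave Brown  │Critical│1008│dave34@mail.co
Carol Smith │Critical│1006│frank54@mail.c
Bob Davis   │Critical│1000│hank43@mail.co
Bob Davis   │High    │1004│alice77@mail.c
Alice Taylor│Low     │1001│grace62@mail.c
Alice Taylor│High    │1005│dave60@mail.co
Alice Taylor│Critical│1013│hank47@mail.co
                                         
                                         
                                         
                                         
                                         
                                         
                                         
                                         
                                         


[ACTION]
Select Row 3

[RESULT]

Name       ▼│Level   │ID  │Email         
────────────┼────────┼────┼──────────────
Hank Taylor │Low     │1009│frank27@mail.c
Hank Brown  │Low     │1011│bob56@mail.com
Eve Wilson  │Low     │1012│hank82@mail.co
>ve Jones   │High    │1002│eve15@mail.com
Dave Smith  │Low     │1003│hank39@mail.co
Dave Smith  │High    │1007│eve21@mail.com
Dave Smith  │Critical│1010│grace37@mail.c
Dave Brown  │Critical│1008│dave34@mail.co
Carol Smith │Critical│1006│frank54@mail.c
Bob Davis   │Critical│1000│hank43@mail.co
Bob Davis   │High    │1004│alice77@mail.c
Alice Taylor│Low     │1001│grace62@mail.c
Alice Taylor│High    │1005│dave60@mail.co
Alice Taylor│Critical│1013│hank47@mail.co
                                         
                                         
                                         
                                         
                                         
                                         
                                         
                                         
                                         


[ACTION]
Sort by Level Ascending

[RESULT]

Name        │Level  ▲│ID  │Email         
────────────┼────────┼────┼──────────────
Dave Smith  │Critical│1010│grace37@mail.c
Dave Brown  │Critical│1008│dave34@mail.co
Carol Smith │Critical│1006│frank54@mail.c
>ob Davis   │Critical│1000│hank43@mail.co
Alice Taylor│Critical│1013│hank47@mail.co
Eve Jones   │High    │1002│eve15@mail.com
Dave Smith  │High    │1007│eve21@mail.com
Bob Davis   │High    │1004│alice77@mail.c
Alice Taylor│High    │1005│dave60@mail.co
Hank Taylor │Low     │1009│frank27@mail.c
Hank Brown  │Low     │1011│bob56@mail.com
Eve Wilson  │Low     │1012│hank82@mail.co
Dave Smith  │Low     │1003│hank39@mail.co
Alice Taylor│Low     │1001│grace62@mail.c
                                         
                                         
                                         
                                         
                                         
                                         
                                         
                                         
                                         


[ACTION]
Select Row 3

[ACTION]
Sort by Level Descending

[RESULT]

Name        │Level  ▼│ID  │Email         
────────────┼────────┼────┼──────────────
Hank Taylor │Low     │1009│frank27@mail.c
Hank Brown  │Low     │1011│bob56@mail.com
Eve Wilson  │Low     │1012│hank82@mail.co
>ave Smith  │Low     │1003│hank39@mail.co
Alice Taylor│Low     │1001│grace62@mail.c
Eve Jones   │High    │1002│eve15@mail.com
Dave Smith  │High    │1007│eve21@mail.com
Bob Davis   │High    │1004│alice77@mail.c
Alice Taylor│High    │1005│dave60@mail.co
Dave Smith  │Critical│1010│grace37@mail.c
Dave Brown  │Critical│1008│dave34@mail.co
Carol Smith │Critical│1006│frank54@mail.c
Bob Davis   │Critical│1000│hank43@mail.co
Alice Taylor│Critical│1013│hank47@mail.co
                                         
                                         
                                         
                                         
                                         
                                         
                                         
                                         
                                         


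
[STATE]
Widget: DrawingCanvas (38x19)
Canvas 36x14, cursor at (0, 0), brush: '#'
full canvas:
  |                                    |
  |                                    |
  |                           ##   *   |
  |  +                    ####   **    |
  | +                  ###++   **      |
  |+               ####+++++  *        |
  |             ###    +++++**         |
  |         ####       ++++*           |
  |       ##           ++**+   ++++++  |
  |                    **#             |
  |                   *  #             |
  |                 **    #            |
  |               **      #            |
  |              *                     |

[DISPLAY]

+                                     
                                      
                           ##   *     
  +                    ####   **      
 +                  ###++   **        
+               ####+++++  *          
             ###    +++++**           
         ####       ++++*             
       ##           ++**+   ++++++    
                    **#               
                   *  #               
                 **    #              
               **      #              
              *                       
                                      
                                      
                                      
                                      
                                      


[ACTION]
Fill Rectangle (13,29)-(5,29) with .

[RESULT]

+                                     
                                      
                           ##   *     
  +                    ####   **      
 +                  ###++   **        
+               ####+++++  * .        
             ###    +++++**  .        
         ####       ++++*    .        
       ##           ++**+   +.++++    
                    **#      .        
                   *  #      .        
                 **    #     .        
               **      #     .        
              *              .        
                                      
                                      
                                      
                                      
                                      


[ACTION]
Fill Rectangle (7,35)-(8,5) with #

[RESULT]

+                                     
                                      
                           ##   *     
  +                    ####   **      
 +                  ###++   **        
+               ####+++++  * .        
             ###    +++++**  .        
     ###############################  
     ###############################  
                    **#      .        
                   *  #      .        
                 **    #     .        
               **      #     .        
              *              .        
                                      
                                      
                                      
                                      
                                      


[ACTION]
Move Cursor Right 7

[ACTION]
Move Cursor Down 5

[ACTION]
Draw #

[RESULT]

                                      
                                      
                           ##   *     
  +                    ####   **      
 +                  ###++   **        
+      #        ####+++++  * .        
             ###    +++++**  .        
     ###############################  
     ###############################  
                    **#      .        
                   *  #      .        
                 **    #     .        
               **      #     .        
              *              .        
                                      
                                      
                                      
                                      
                                      


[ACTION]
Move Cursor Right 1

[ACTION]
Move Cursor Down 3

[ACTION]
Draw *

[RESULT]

                                      
                                      
                           ##   *     
  +                    ####   **      
 +                  ###++   **        
+      #        ####+++++  * .        
             ###    +++++**  .        
     ###############################  
     ###*###########################  
                    **#      .        
                   *  #      .        
                 **    #     .        
               **      #     .        
              *              .        
                                      
                                      
                                      
                                      
                                      


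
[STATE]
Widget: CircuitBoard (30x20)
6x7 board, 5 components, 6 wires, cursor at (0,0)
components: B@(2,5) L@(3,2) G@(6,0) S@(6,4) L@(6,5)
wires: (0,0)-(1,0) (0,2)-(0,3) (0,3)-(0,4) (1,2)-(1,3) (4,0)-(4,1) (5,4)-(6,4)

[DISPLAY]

   0 1 2 3 4 5                
0  [.]      · ─ · ─ ·         
    │                         
1   ·       · ─ ·             
                              
2                       B     
                              
3           L                 
                              
4   · ─ ·                     
                              
5                   ·         
                    │         
6   G               S   L     
Cursor: (0,0)                 
                              
                              
                              
                              
                              


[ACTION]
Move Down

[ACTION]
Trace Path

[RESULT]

   0 1 2 3 4 5                
0   ·       · ─ · ─ ·         
    │                         
1  [.]      · ─ ·             
                              
2                       B     
                              
3           L                 
                              
4   · ─ ·                     
                              
5                   ·         
                    │         
6   G               S   L     
Cursor: (1,0)  Trace: Path wit
                              
                              
                              
                              
                              


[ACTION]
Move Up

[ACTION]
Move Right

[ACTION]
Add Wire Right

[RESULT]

   0 1 2 3 4 5                
0   ·  [.]─ · ─ · ─ ·         
    │                         
1   ·       · ─ ·             
                              
2                       B     
                              
3           L                 
                              
4   · ─ ·                     
                              
5                   ·         
                    │         
6   G               S   L     
Cursor: (0,1)  Trace: Path wit
                              
                              
                              
                              
                              


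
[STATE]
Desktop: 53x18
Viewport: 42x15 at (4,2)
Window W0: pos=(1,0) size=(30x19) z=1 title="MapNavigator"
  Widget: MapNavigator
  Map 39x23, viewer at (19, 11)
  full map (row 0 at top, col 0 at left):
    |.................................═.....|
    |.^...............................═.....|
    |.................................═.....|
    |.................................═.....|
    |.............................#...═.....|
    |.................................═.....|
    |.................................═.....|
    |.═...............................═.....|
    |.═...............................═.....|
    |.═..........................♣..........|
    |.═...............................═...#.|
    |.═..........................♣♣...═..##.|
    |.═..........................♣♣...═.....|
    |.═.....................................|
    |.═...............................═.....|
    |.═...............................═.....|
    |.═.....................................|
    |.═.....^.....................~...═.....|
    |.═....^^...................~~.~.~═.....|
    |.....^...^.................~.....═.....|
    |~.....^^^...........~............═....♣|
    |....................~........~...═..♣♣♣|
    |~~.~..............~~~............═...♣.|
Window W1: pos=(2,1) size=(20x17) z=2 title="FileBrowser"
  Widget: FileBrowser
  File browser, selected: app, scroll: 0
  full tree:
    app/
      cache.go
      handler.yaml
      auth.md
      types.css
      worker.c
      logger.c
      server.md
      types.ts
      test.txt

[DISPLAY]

FileBrowser      ┃────────┨               
─────────────────┨....#...┃               
 [-] app/        ┃........┃               
   cache.go      ┃........┃               
   handler.yaml  ┃........┃               
   auth.md       ┃........┃               
   types.css     ┃...♣....┃               
   worker.c      ┃........┃               
   logger.c      ┃...♣♣...┃               
   server.md     ┃...♣♣...┃               
   types.ts      ┃........┃               
   test.txt      ┃........┃               
                 ┃........┃               
                 ┃........┃               
                 ┃....~...┃               


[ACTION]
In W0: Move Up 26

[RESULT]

FileBrowser      ┃────────┨               
─────────────────┨        ┃               
 [-] app/        ┃        ┃               
   cache.go      ┃        ┃               
   handler.yaml  ┃        ┃               
   auth.md       ┃        ┃               
   types.css     ┃        ┃               
   worker.c      ┃        ┃               
   logger.c      ┃........┃               
   server.md     ┃........┃               
   types.ts      ┃........┃               
   test.txt      ┃........┃               
                 ┃....#...┃               
                 ┃........┃               
                 ┃........┃               


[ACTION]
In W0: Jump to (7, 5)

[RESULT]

FileBrowser      ┃────────┨               
─────────────────┨        ┃               
 [-] app/        ┃        ┃               
   cache.go      ┃........┃               
   handler.yaml  ┃........┃               
   auth.md       ┃........┃               
   types.css     ┃........┃               
   worker.c      ┃........┃               
   logger.c      ┃........┃               
   server.md     ┃........┃               
   types.ts      ┃........┃               
   test.txt      ┃........┃               
                 ┃........┃               
                 ┃........┃               
                 ┃........┃               


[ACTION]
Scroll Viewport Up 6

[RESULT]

━━━━━━━━━━━━━━━━━━━━━━━━━━┓               
━━━━━━━━━━━━━━━━━┓        ┃               
FileBrowser      ┃────────┨               
─────────────────┨        ┃               
 [-] app/        ┃        ┃               
   cache.go      ┃........┃               
   handler.yaml  ┃........┃               
   auth.md       ┃........┃               
   types.css     ┃........┃               
   worker.c      ┃........┃               
   logger.c      ┃........┃               
   server.md     ┃........┃               
   types.ts      ┃........┃               
   test.txt      ┃........┃               
                 ┃........┃               


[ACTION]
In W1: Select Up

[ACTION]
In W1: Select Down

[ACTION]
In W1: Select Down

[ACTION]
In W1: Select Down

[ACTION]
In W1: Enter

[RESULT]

━━━━━━━━━━━━━━━━━━━━━━━━━━┓               
━━━━━━━━━━━━━━━━━┓        ┃               
FileBrowser      ┃────────┨               
─────────────────┨        ┃               
 [-] app/        ┃        ┃               
   cache.go      ┃........┃               
   handler.yaml  ┃........┃               
 > auth.md       ┃........┃               
   types.css     ┃........┃               
   worker.c      ┃........┃               
   logger.c      ┃........┃               
   server.md     ┃........┃               
   types.ts      ┃........┃               
   test.txt      ┃........┃               
                 ┃........┃               


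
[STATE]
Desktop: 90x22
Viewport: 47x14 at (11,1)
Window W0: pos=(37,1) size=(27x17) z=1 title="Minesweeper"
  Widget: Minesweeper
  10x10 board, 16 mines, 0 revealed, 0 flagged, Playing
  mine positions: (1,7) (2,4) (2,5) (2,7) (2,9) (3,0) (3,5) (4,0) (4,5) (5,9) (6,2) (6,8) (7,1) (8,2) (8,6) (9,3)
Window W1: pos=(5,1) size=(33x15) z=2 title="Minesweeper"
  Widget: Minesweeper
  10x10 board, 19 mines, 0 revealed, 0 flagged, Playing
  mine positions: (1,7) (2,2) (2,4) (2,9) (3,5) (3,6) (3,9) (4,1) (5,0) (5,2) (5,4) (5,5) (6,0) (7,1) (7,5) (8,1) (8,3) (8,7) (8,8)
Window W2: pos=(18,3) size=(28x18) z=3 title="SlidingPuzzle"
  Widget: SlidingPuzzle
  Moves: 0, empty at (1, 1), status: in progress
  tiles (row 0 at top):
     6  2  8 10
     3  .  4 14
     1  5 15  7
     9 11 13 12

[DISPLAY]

━━━━━━━━━━━━━━━━━━━━━━━━━━┓━━━━━━━━━━━━━━━━━━━━
sweeper                   ┃ Minesweeper        
───────┏━━━━━━━━━━━━━━━━━━━━━━━━━━┓────────────
■■■■■  ┃ SlidingPuzzle            ┃■■          
■■■■■  ┠──────────────────────────┨■■          
■■■■■  ┃┌────┬────┬────┬────┐     ┃■■          
■■■■■  ┃│  6 │  2 │  8 │ 10 │     ┃■■          
■■■■■  ┃├────┼────┼────┼────┤     ┃■■          
■■■■■  ┃│  3 │    │  4 │ 14 │     ┃■■          
■■■■■  ┃├────┼────┼────┼────┤     ┃■■          
■■■■■  ┃│  1 │  5 │ 15 │  7 │     ┃■■          
■■■■■  ┃├────┼────┼────┼────┤     ┃■■          
■■■■■  ┃│  9 │ 11 │ 13 │ 12 │     ┃■■          
       ┃└────┴────┴────┴────┘     ┃            


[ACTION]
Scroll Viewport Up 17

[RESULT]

                                               
━━━━━━━━━━━━━━━━━━━━━━━━━━┓━━━━━━━━━━━━━━━━━━━━
sweeper                   ┃ Minesweeper        
───────┏━━━━━━━━━━━━━━━━━━━━━━━━━━┓────────────
■■■■■  ┃ SlidingPuzzle            ┃■■          
■■■■■  ┠──────────────────────────┨■■          
■■■■■  ┃┌────┬────┬────┬────┐     ┃■■          
■■■■■  ┃│  6 │  2 │  8 │ 10 │     ┃■■          
■■■■■  ┃├────┼────┼────┼────┤     ┃■■          
■■■■■  ┃│  3 │    │  4 │ 14 │     ┃■■          
■■■■■  ┃├────┼────┼────┼────┤     ┃■■          
■■■■■  ┃│  1 │  5 │ 15 │  7 │     ┃■■          
■■■■■  ┃├────┼────┼────┼────┤     ┃■■          
■■■■■  ┃│  9 │ 11 │ 13 │ 12 │     ┃■■          


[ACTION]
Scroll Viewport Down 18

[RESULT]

■■■■■  ┃├────┼────┼────┼────┤     ┃■■          
■■■■■  ┃│  3 │    │  4 │ 14 │     ┃■■          
■■■■■  ┃├────┼────┼────┼────┤     ┃■■          
■■■■■  ┃│  1 │  5 │ 15 │  7 │     ┃■■          
■■■■■  ┃├────┼────┼────┼────┤     ┃■■          
■■■■■  ┃│  9 │ 11 │ 13 │ 12 │     ┃■■          
       ┃└────┴────┴────┴────┘     ┃            
━━━━━━━┃Moves: 0                  ┃            
       ┃                          ┃            
       ┃                          ┃━━━━━━━━━━━━
       ┃                          ┃            
       ┃                          ┃            
       ┗━━━━━━━━━━━━━━━━━━━━━━━━━━┛            
                                               


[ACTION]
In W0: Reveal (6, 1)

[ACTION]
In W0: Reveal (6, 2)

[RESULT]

■■■■■  ┃├────┼────┼────┼────┤     ┃■■          
■■■■■  ┃│  3 │    │  4 │ 14 │     ┃■✹          
■■■■■  ┃├────┼────┼────┼────┤     ┃✹■          
■■■■■  ┃│  1 │  5 │ 15 │  7 │     ┃■■          
■■■■■  ┃├────┼────┼────┼────┤     ┃■■          
■■■■■  ┃│  9 │ 11 │ 13 │ 12 │     ┃■■          
       ┃└────┴────┴────┴────┘     ┃            
━━━━━━━┃Moves: 0                  ┃            
       ┃                          ┃            
       ┃                          ┃━━━━━━━━━━━━
       ┃                          ┃            
       ┃                          ┃            
       ┗━━━━━━━━━━━━━━━━━━━━━━━━━━┛            
                                               
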